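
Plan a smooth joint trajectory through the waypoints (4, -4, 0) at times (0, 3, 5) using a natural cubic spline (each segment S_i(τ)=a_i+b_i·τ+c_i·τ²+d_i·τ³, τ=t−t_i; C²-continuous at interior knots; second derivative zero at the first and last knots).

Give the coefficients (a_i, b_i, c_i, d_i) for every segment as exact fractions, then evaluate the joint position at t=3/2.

Δ: Δ0=-8/3, Δ1=2
row 1: diag=10, rhs=28; c'=1/5, d'=14/5
back: M1=14/5
M: M0=0, M1=14/5, M2=0
seg 0: a=4, c=M0/2=0, d=(M1−M0)/(6·3)=7/45, b=Δ0−h0·(2M0+M1)/6=-61/15
seg 1: a=-4, c=M1/2=7/5, d=(M2−M1)/(6·2)=-7/30, b=Δ1−h1·(2M1+M2)/6=2/15
t_q=3/2 → seg 0, τ=3/2; S=4+-61/15·τ+0·τ²+7/45·τ³=-63/40

  seg 0: a=4 b=-61/15 c=0 d=7/45
  seg 1: a=-4 b=2/15 c=7/5 d=-7/30
S(3/2) = -63/40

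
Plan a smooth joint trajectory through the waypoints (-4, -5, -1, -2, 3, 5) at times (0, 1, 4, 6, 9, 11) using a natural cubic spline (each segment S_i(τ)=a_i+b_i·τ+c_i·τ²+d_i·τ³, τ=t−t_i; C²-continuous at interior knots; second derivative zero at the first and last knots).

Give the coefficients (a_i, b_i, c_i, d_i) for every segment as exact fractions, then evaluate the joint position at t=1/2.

Δ: Δ0=-1, Δ1=4/3, Δ2=-1/2, Δ3=5/3, Δ4=1
row 1: diag=8, rhs=14; c'=3/8, d'=7/4
row 2: denom=10−3·3/8=71/8; d'=(-11−3·7/4)/(71/8)=-130/71
row 3: denom=10−2·16/71=678/71; d'=(13−2·-130/71)/(678/71)=1183/678
row 4: denom=10−3·71/226=2047/226; d'=(-4−3·1183/678)/(2047/226)=-2087/2047
back: M4=-2087/2047
back: M3=1183/678−71/226·-2087/2047=12682/6141
back: M2=-130/71−16/71·12682/6141=-14102/6141
back: M1=7/4−3/8·-14102/6141=5345/2047
M: M0=0, M1=5345/2047, M2=-14102/6141, M3=12682/6141, M4=-2087/2047, M5=0
seg 0: a=-4, c=M0/2=0, d=(M1−M0)/(6·1)=5345/12282, b=Δ0−h0·(2M0+M1)/6=-17627/12282
seg 1: a=-5, c=M1/2=5345/4094, d=(M2−M1)/(6·3)=-30137/110538, b=Δ1−h1·(2M1+M2)/6=-796/6141
seg 2: a=-1, c=M2/2=-7051/6141, d=(M3−M2)/(6·2)=744/2047, b=Δ2−h2·(2M2+M3)/6=4207/12282
seg 3: a=-2, c=M3/2=6341/6141, d=(M4−M3)/(6·3)=-18943/110538, b=Δ3−h3·(2M3+M4)/6=1367/12282
seg 4: a=3, c=M4/2=-2087/4094, d=(M5−M4)/(6·2)=2087/24564, b=Δ4−h4·(2M4+M5)/6=10315/6141
t_q=1/2 → seg 0, τ=1/2; S=-4+-17627/12282·τ+0·τ²+5345/12282·τ³=-152729/32752

  seg 0: a=-4 b=-17627/12282 c=0 d=5345/12282
  seg 1: a=-5 b=-796/6141 c=5345/4094 d=-30137/110538
  seg 2: a=-1 b=4207/12282 c=-7051/6141 d=744/2047
  seg 3: a=-2 b=1367/12282 c=6341/6141 d=-18943/110538
  seg 4: a=3 b=10315/6141 c=-2087/4094 d=2087/24564
S(1/2) = -152729/32752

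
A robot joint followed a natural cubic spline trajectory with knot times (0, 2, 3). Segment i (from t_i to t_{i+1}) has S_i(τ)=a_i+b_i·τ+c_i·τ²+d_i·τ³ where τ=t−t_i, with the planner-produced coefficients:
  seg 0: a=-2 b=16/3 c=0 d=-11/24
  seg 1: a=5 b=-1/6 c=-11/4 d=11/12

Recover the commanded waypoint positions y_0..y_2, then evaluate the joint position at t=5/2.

y_0 = S_0(0) = a_0 = -2
y_1 = S_1(0) = a_1 = 5
y_2 = S_1(1) = 3
t_q=5/2 is in segment 1 (τ=1/2); S_1(τ)=139/32

y_0=-2 y_1=5 y_2=3
S(5/2) = 139/32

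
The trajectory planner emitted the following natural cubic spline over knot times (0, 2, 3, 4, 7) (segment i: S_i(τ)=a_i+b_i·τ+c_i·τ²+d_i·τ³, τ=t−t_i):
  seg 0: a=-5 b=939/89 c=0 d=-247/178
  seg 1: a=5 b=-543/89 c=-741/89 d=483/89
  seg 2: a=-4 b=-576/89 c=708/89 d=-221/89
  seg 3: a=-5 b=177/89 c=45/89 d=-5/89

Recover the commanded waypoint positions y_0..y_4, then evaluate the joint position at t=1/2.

y_0=-5 y_1=5 y_2=-4 y_3=-5 y_4=4
S(1/2) = 145/1424

y_0 = S_0(0) = a_0 = -5
y_1 = S_1(0) = a_1 = 5
y_2 = S_2(0) = a_2 = -4
y_3 = S_3(0) = a_3 = -5
y_4 = S_3(3) = 4
t_q=1/2 is in segment 0 (τ=1/2); S_0(τ)=145/1424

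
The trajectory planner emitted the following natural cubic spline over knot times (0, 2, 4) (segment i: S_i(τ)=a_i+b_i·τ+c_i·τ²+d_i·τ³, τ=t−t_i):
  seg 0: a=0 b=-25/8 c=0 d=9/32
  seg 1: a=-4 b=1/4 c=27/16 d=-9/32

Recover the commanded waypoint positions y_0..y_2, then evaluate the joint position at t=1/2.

y_0=0 y_1=-4 y_2=1
S(1/2) = -391/256

y_0 = S_0(0) = a_0 = 0
y_1 = S_1(0) = a_1 = -4
y_2 = S_1(2) = 1
t_q=1/2 is in segment 0 (τ=1/2); S_0(τ)=-391/256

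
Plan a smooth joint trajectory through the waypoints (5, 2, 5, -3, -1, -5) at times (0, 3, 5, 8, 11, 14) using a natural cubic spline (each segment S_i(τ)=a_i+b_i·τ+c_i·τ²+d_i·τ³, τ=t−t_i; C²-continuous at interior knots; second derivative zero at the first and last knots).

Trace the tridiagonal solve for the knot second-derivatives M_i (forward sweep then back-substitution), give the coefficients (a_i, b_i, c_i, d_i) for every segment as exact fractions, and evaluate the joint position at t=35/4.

  seg 0: a=5 b=-1411/660 c=0 d=751/5940
  seg 1: a=2 b=421/330 c=751/660 d=-677/1320
  seg 2: a=5 b=-18/55 c=-64/33 d=574/1485
  seg 3: a=-3 b=-84/55 c=254/165 d=-80/297
  seg 4: a=-1 b=24/55 c=-146/165 d=146/1485
S(35/4) = -1493/440

Δ: Δ0=-1, Δ1=3/2, Δ2=-8/3, Δ3=2/3, Δ4=-4/3
row 1: diag=10, rhs=15; c'=1/5, d'=3/2
row 2: denom=10−2·1/5=48/5; d'=(-25−2·3/2)/(48/5)=-35/12
row 3: denom=12−3·5/16=177/16; d'=(20−3·-35/12)/(177/16)=460/177
row 4: denom=12−3·16/59=660/59; d'=(-12−3·460/177)/(660/59)=-292/165
back: M4=-292/165
back: M3=460/177−16/59·-292/165=508/165
back: M2=-35/12−5/16·508/165=-128/33
back: M1=3/2−1/5·-128/33=751/330
M: M0=0, M1=751/330, M2=-128/33, M3=508/165, M4=-292/165, M5=0
seg 0: a=5, c=M0/2=0, d=(M1−M0)/(6·3)=751/5940, b=Δ0−h0·(2M0+M1)/6=-1411/660
seg 1: a=2, c=M1/2=751/660, d=(M2−M1)/(6·2)=-677/1320, b=Δ1−h1·(2M1+M2)/6=421/330
seg 2: a=5, c=M2/2=-64/33, d=(M3−M2)/(6·3)=574/1485, b=Δ2−h2·(2M2+M3)/6=-18/55
seg 3: a=-3, c=M3/2=254/165, d=(M4−M3)/(6·3)=-80/297, b=Δ3−h3·(2M3+M4)/6=-84/55
seg 4: a=-1, c=M4/2=-146/165, d=(M5−M4)/(6·3)=146/1485, b=Δ4−h4·(2M4+M5)/6=24/55
t_q=35/4 → seg 3, τ=3/4; S=-3+-84/55·τ+254/165·τ²+-80/297·τ³=-1493/440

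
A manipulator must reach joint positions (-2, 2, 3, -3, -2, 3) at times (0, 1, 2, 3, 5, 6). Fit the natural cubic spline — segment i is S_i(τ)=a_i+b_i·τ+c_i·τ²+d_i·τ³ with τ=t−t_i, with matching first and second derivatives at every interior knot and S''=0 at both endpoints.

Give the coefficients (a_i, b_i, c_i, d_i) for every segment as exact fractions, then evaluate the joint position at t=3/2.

  seg 0: a=-2 b=242/57 c=0 d=-14/57
  seg 1: a=2 b=200/57 c=-14/19 d=-101/57
  seg 2: a=3 b=-187/57 c=-115/19 d=10/3
  seg 3: a=-3 b=-307/57 c=75/19 d=-229/456
  seg 4: a=-2 b=499/114 c=71/76 d=-71/228
S(3/2) = 509/152

Δ: Δ0=4, Δ1=1, Δ2=-6, Δ3=1/2, Δ4=5
row 1: diag=4, rhs=-18; c'=1/4, d'=-9/2
row 2: denom=4−1·1/4=15/4; d'=(-42−1·-9/2)/(15/4)=-10
row 3: denom=6−1·4/15=86/15; d'=(39−1·-10)/(86/15)=735/86
row 4: denom=6−2·15/43=228/43; d'=(27−2·735/86)/(228/43)=71/38
back: M4=71/38
back: M3=735/86−15/43·71/38=150/19
back: M2=-10−4/15·150/19=-230/19
back: M1=-9/2−1/4·-230/19=-28/19
M: M0=0, M1=-28/19, M2=-230/19, M3=150/19, M4=71/38, M5=0
seg 0: a=-2, c=M0/2=0, d=(M1−M0)/(6·1)=-14/57, b=Δ0−h0·(2M0+M1)/6=242/57
seg 1: a=2, c=M1/2=-14/19, d=(M2−M1)/(6·1)=-101/57, b=Δ1−h1·(2M1+M2)/6=200/57
seg 2: a=3, c=M2/2=-115/19, d=(M3−M2)/(6·1)=10/3, b=Δ2−h2·(2M2+M3)/6=-187/57
seg 3: a=-3, c=M3/2=75/19, d=(M4−M3)/(6·2)=-229/456, b=Δ3−h3·(2M3+M4)/6=-307/57
seg 4: a=-2, c=M4/2=71/76, d=(M5−M4)/(6·1)=-71/228, b=Δ4−h4·(2M4+M5)/6=499/114
t_q=3/2 → seg 1, τ=1/2; S=2+200/57·τ+-14/19·τ²+-101/57·τ³=509/152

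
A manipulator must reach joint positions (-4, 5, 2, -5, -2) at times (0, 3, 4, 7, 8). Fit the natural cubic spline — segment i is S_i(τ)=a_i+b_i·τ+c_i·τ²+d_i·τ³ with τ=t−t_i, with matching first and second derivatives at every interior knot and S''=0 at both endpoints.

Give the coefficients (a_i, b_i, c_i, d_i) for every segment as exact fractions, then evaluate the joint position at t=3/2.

Δ: Δ0=3, Δ1=-3, Δ2=-7/3, Δ3=3
row 1: diag=8, rhs=-36; c'=1/8, d'=-9/2
row 2: denom=8−1·1/8=63/8; d'=(4−1·-9/2)/(63/8)=68/63
row 3: denom=8−3·8/21=48/7; d'=(32−3·68/63)/(48/7)=151/36
back: M3=151/36
back: M2=68/63−8/21·151/36=-14/27
back: M1=-9/2−1/8·-14/27=-479/108
M: M0=0, M1=-479/108, M2=-14/27, M3=151/36, M4=0
seg 0: a=-4, c=M0/2=0, d=(M1−M0)/(6·3)=-479/1944, b=Δ0−h0·(2M0+M1)/6=1127/216
seg 1: a=5, c=M1/2=-479/216, d=(M2−M1)/(6·1)=47/72, b=Δ1−h1·(2M1+M2)/6=-155/108
seg 2: a=2, c=M2/2=-7/27, d=(M3−M2)/(6·3)=509/1944, b=Δ2−h2·(2M2+M3)/6=-845/216
seg 3: a=-5, c=M3/2=151/72, d=(M4−M3)/(6·1)=-151/216, b=Δ3−h3·(2M3+M4)/6=173/108
t_q=3/2 → seg 0, τ=3/2; S=-4+1127/216·τ+0·τ²+-479/1944·τ³=575/192

  seg 0: a=-4 b=1127/216 c=0 d=-479/1944
  seg 1: a=5 b=-155/108 c=-479/216 d=47/72
  seg 2: a=2 b=-845/216 c=-7/27 d=509/1944
  seg 3: a=-5 b=173/108 c=151/72 d=-151/216
S(3/2) = 575/192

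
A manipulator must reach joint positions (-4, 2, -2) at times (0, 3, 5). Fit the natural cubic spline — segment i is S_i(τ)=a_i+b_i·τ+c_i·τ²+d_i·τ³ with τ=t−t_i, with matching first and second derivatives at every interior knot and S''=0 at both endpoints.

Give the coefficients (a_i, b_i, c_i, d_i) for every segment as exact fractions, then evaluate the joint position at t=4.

  seg 0: a=-4 b=16/5 c=0 d=-2/15
  seg 1: a=2 b=-2/5 c=-6/5 d=1/5
S(4) = 3/5

Δ: Δ0=2, Δ1=-2
row 1: diag=10, rhs=-24; c'=1/5, d'=-12/5
back: M1=-12/5
M: M0=0, M1=-12/5, M2=0
seg 0: a=-4, c=M0/2=0, d=(M1−M0)/(6·3)=-2/15, b=Δ0−h0·(2M0+M1)/6=16/5
seg 1: a=2, c=M1/2=-6/5, d=(M2−M1)/(6·2)=1/5, b=Δ1−h1·(2M1+M2)/6=-2/5
t_q=4 → seg 1, τ=1; S=2+-2/5·τ+-6/5·τ²+1/5·τ³=3/5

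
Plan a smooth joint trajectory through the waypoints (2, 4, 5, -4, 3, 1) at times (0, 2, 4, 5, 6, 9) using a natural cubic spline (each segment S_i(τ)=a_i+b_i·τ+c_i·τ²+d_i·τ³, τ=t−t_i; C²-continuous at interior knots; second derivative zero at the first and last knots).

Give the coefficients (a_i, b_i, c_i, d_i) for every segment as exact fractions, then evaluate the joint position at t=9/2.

Δ: Δ0=1, Δ1=1/2, Δ2=-9, Δ3=7, Δ4=-2/3
row 1: diag=8, rhs=-3; c'=1/4, d'=-3/8
row 2: denom=6−2·1/4=11/2; d'=(-57−2·-3/8)/(11/2)=-225/22
row 3: denom=4−1·2/11=42/11; d'=(96−1·-225/22)/(42/11)=779/28
row 4: denom=8−1·11/42=325/42; d'=(-46−1·779/28)/(325/42)=-477/50
back: M4=-477/50
back: M3=779/28−11/42·-477/50=758/25
back: M2=-225/22−2/11·758/25=-787/50
back: M1=-3/8−1/4·-787/50=89/25
M: M0=0, M1=89/25, M2=-787/50, M3=758/25, M4=-477/50, M5=0
seg 0: a=2, c=M0/2=0, d=(M1−M0)/(6·2)=89/300, b=Δ0−h0·(2M0+M1)/6=-14/75
seg 1: a=4, c=M1/2=89/50, d=(M2−M1)/(6·2)=-193/120, b=Δ1−h1·(2M1+M2)/6=253/75
seg 2: a=5, c=M2/2=-787/100, d=(M3−M2)/(6·1)=2303/300, b=Δ2−h2·(2M2+M3)/6=-1321/150
seg 3: a=-4, c=M3/2=379/25, d=(M4−M3)/(6·1)=-1993/300, b=Δ3−h3·(2M3+M4)/6=-91/60
seg 4: a=3, c=M4/2=-477/100, d=(M5−M4)/(6·3)=53/100, b=Δ4−h4·(2M4+M5)/6=1331/150
t_q=9/2 → seg 2, τ=1/2; S=5+-1321/150·τ+-787/100·τ²+2303/300·τ³=-329/800

  seg 0: a=2 b=-14/75 c=0 d=89/300
  seg 1: a=4 b=253/75 c=89/50 d=-193/120
  seg 2: a=5 b=-1321/150 c=-787/100 d=2303/300
  seg 3: a=-4 b=-91/60 c=379/25 d=-1993/300
  seg 4: a=3 b=1331/150 c=-477/100 d=53/100
S(9/2) = -329/800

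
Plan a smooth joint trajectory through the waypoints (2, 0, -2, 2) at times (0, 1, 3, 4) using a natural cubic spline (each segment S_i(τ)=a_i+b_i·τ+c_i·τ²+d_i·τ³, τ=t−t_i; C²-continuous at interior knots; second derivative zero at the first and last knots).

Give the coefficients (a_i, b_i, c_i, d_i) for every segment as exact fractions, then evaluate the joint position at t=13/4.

Δ: Δ0=-2, Δ1=-1, Δ2=4
row 1: diag=6, rhs=6; c'=1/3, d'=1
row 2: denom=6−2·1/3=16/3; d'=(30−2·1)/(16/3)=21/4
back: M2=21/4
back: M1=1−1/3·21/4=-3/4
M: M0=0, M1=-3/4, M2=21/4, M3=0
seg 0: a=2, c=M0/2=0, d=(M1−M0)/(6·1)=-1/8, b=Δ0−h0·(2M0+M1)/6=-15/8
seg 1: a=0, c=M1/2=-3/8, d=(M2−M1)/(6·2)=1/2, b=Δ1−h1·(2M1+M2)/6=-9/4
seg 2: a=-2, c=M2/2=21/8, d=(M3−M2)/(6·1)=-7/8, b=Δ2−h2·(2M2+M3)/6=9/4
t_q=13/4 → seg 2, τ=1/4; S=-2+9/4·τ+21/8·τ²+-7/8·τ³=-659/512

  seg 0: a=2 b=-15/8 c=0 d=-1/8
  seg 1: a=0 b=-9/4 c=-3/8 d=1/2
  seg 2: a=-2 b=9/4 c=21/8 d=-7/8
S(13/4) = -659/512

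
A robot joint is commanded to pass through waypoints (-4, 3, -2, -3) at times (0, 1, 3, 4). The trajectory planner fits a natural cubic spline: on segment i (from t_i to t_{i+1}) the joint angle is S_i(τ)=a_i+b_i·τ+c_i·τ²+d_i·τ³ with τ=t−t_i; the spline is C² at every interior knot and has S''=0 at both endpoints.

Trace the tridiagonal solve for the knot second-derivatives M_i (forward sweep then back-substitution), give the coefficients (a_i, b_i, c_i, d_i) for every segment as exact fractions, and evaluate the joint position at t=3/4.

  seg 0: a=-4 b=71/8 c=0 d=-15/8
  seg 1: a=3 b=13/4 c=-45/8 d=11/8
  seg 2: a=-2 b=-11/4 c=21/8 d=-7/8
S(3/4) = 955/512

Δ: Δ0=7, Δ1=-5/2, Δ2=-1
row 1: diag=6, rhs=-57; c'=1/3, d'=-19/2
row 2: denom=6−2·1/3=16/3; d'=(9−2·-19/2)/(16/3)=21/4
back: M2=21/4
back: M1=-19/2−1/3·21/4=-45/4
M: M0=0, M1=-45/4, M2=21/4, M3=0
seg 0: a=-4, c=M0/2=0, d=(M1−M0)/(6·1)=-15/8, b=Δ0−h0·(2M0+M1)/6=71/8
seg 1: a=3, c=M1/2=-45/8, d=(M2−M1)/(6·2)=11/8, b=Δ1−h1·(2M1+M2)/6=13/4
seg 2: a=-2, c=M2/2=21/8, d=(M3−M2)/(6·1)=-7/8, b=Δ2−h2·(2M2+M3)/6=-11/4
t_q=3/4 → seg 0, τ=3/4; S=-4+71/8·τ+0·τ²+-15/8·τ³=955/512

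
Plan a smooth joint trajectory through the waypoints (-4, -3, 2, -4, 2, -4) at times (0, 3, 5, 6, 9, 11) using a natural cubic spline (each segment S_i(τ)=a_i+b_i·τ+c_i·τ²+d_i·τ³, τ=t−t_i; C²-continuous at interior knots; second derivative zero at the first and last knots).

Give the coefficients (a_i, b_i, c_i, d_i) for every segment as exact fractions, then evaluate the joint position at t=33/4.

  seg 0: a=-4 b=-5603/3876 c=0 d=6895/34884
  seg 1: a=-3 b=7541/1938 c=6895/3876 d=-3197/2584
  seg 2: a=2 b=-3721/969 c=-10939/1938 d=2251/646
  seg 3: a=-4 b=-533/114 c=4660/969 d=-15023/17442
  seg 4: a=2 b=895/969 c=-1901/646 d=1901/3876
S(33/4) = 635/41344

Δ: Δ0=1/3, Δ1=5/2, Δ2=-6, Δ3=2, Δ4=-3
row 1: diag=10, rhs=13; c'=1/5, d'=13/10
row 2: denom=6−2·1/5=28/5; d'=(-51−2·13/10)/(28/5)=-67/7
row 3: denom=8−1·5/28=219/28; d'=(48−1·-67/7)/(219/28)=1612/219
row 4: denom=10−3·28/73=646/73; d'=(-30−3·1612/219)/(646/73)=-1901/323
back: M4=-1901/323
back: M3=1612/219−28/73·-1901/323=9320/969
back: M2=-67/7−5/28·9320/969=-10939/969
back: M1=13/10−1/5·-10939/969=6895/1938
M: M0=0, M1=6895/1938, M2=-10939/969, M3=9320/969, M4=-1901/323, M5=0
seg 0: a=-4, c=M0/2=0, d=(M1−M0)/(6·3)=6895/34884, b=Δ0−h0·(2M0+M1)/6=-5603/3876
seg 1: a=-3, c=M1/2=6895/3876, d=(M2−M1)/(6·2)=-3197/2584, b=Δ1−h1·(2M1+M2)/6=7541/1938
seg 2: a=2, c=M2/2=-10939/1938, d=(M3−M2)/(6·1)=2251/646, b=Δ2−h2·(2M2+M3)/6=-3721/969
seg 3: a=-4, c=M3/2=4660/969, d=(M4−M3)/(6·3)=-15023/17442, b=Δ3−h3·(2M3+M4)/6=-533/114
seg 4: a=2, c=M4/2=-1901/646, d=(M5−M4)/(6·2)=1901/3876, b=Δ4−h4·(2M4+M5)/6=895/969
t_q=33/4 → seg 3, τ=9/4; S=-4+-533/114·τ+4660/969·τ²+-15023/17442·τ³=635/41344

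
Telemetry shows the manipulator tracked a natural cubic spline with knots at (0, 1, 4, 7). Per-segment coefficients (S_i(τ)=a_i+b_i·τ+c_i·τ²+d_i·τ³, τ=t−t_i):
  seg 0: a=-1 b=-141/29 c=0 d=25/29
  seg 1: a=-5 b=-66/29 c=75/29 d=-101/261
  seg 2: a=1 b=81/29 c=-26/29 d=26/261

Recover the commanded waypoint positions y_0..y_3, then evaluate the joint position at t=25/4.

y_0=-1 y_1=-5 y_2=1 y_3=4
S(25/4) = 3601/928

y_0 = S_0(0) = a_0 = -1
y_1 = S_1(0) = a_1 = -5
y_2 = S_2(0) = a_2 = 1
y_3 = S_2(3) = 4
t_q=25/4 is in segment 2 (τ=9/4); S_2(τ)=3601/928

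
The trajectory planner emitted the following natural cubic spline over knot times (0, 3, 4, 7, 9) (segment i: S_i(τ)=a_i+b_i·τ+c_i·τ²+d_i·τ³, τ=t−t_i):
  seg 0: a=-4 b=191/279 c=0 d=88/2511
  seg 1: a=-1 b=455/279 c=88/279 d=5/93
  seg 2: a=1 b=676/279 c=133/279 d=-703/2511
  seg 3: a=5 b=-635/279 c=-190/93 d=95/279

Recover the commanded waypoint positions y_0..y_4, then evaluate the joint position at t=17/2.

y_0=-4 y_1=-1 y_2=1 y_3=5 y_4=-5
S(17/2) = -1385/744

y_0 = S_0(0) = a_0 = -4
y_1 = S_1(0) = a_1 = -1
y_2 = S_2(0) = a_2 = 1
y_3 = S_3(0) = a_3 = 5
y_4 = S_3(2) = -5
t_q=17/2 is in segment 3 (τ=3/2); S_3(τ)=-1385/744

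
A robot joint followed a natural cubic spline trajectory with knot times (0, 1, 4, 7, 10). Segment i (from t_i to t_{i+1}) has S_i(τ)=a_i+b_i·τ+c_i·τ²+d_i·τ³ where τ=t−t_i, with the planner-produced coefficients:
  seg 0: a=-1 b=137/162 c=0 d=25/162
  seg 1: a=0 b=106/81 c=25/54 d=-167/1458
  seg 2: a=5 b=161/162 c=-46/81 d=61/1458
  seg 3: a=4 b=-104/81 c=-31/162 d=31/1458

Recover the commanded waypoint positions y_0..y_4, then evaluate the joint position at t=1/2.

y_0=-1 y_1=0 y_2=5 y_3=4 y_4=-1
S(1/2) = -241/432

y_0 = S_0(0) = a_0 = -1
y_1 = S_1(0) = a_1 = 0
y_2 = S_2(0) = a_2 = 5
y_3 = S_3(0) = a_3 = 4
y_4 = S_3(3) = -1
t_q=1/2 is in segment 0 (τ=1/2); S_0(τ)=-241/432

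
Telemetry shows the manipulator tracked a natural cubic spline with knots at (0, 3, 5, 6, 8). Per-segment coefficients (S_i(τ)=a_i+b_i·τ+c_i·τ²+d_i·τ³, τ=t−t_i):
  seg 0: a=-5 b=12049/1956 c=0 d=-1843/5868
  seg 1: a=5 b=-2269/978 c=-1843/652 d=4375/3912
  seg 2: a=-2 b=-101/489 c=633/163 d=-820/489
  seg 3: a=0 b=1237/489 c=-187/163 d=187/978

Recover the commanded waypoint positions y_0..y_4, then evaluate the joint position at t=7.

y_0=-5 y_1=5 y_2=-2 y_3=0 y_4=2
S(7) = 513/326

y_0 = S_0(0) = a_0 = -5
y_1 = S_1(0) = a_1 = 5
y_2 = S_2(0) = a_2 = -2
y_3 = S_3(0) = a_3 = 0
y_4 = S_3(2) = 2
t_q=7 is in segment 3 (τ=1); S_3(τ)=513/326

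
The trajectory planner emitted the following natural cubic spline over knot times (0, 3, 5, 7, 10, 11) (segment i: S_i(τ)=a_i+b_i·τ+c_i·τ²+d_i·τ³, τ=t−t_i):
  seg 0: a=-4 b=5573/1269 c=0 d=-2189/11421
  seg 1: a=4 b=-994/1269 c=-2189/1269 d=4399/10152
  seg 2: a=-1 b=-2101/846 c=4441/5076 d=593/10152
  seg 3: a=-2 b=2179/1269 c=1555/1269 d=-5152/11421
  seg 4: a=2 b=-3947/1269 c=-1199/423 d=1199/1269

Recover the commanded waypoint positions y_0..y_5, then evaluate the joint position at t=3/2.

y_0=-4 y_1=4 y_2=-1 y_3=-2 y_4=2 y_5=-3
S(3/2) = 2189/1128

y_0 = S_0(0) = a_0 = -4
y_1 = S_1(0) = a_1 = 4
y_2 = S_2(0) = a_2 = -1
y_3 = S_3(0) = a_3 = -2
y_4 = S_4(0) = a_4 = 2
y_5 = S_4(1) = -3
t_q=3/2 is in segment 0 (τ=3/2); S_0(τ)=2189/1128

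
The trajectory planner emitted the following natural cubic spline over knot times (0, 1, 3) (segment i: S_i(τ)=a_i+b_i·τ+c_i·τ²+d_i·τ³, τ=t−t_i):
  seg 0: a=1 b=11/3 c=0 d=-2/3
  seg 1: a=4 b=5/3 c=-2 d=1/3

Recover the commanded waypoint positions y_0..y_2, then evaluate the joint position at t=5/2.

y_0 = S_0(0) = a_0 = 1
y_1 = S_1(0) = a_1 = 4
y_2 = S_1(2) = 2
t_q=5/2 is in segment 1 (τ=3/2); S_1(τ)=25/8

y_0=1 y_1=4 y_2=2
S(5/2) = 25/8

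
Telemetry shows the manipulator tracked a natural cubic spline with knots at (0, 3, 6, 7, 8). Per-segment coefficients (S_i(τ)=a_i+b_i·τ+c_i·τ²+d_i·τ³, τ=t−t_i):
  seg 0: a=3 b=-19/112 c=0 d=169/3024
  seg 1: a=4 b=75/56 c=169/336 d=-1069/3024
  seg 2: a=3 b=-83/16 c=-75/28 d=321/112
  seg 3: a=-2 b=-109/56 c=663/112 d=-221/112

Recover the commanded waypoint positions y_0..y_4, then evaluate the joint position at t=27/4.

y_0=3 y_1=4 y_2=3 y_3=-2 y_4=0
S(27/4) = -8517/7168

y_0 = S_0(0) = a_0 = 3
y_1 = S_1(0) = a_1 = 4
y_2 = S_2(0) = a_2 = 3
y_3 = S_3(0) = a_3 = -2
y_4 = S_3(1) = 0
t_q=27/4 is in segment 2 (τ=3/4); S_2(τ)=-8517/7168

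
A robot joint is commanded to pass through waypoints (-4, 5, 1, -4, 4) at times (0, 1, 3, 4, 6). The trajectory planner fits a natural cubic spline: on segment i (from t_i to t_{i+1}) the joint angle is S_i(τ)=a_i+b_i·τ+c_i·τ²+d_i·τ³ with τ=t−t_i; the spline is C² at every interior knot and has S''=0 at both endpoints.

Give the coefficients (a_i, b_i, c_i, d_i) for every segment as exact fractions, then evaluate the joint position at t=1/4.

Δ: Δ0=9, Δ1=-2, Δ2=-5, Δ3=4
row 1: diag=6, rhs=-66; c'=1/3, d'=-11
row 2: denom=6−2·1/3=16/3; d'=(-18−2·-11)/(16/3)=3/4
row 3: denom=6−1·3/16=93/16; d'=(54−1·3/4)/(93/16)=284/31
back: M3=284/31
back: M2=3/4−3/16·284/31=-30/31
back: M1=-11−1/3·-30/31=-331/31
M: M0=0, M1=-331/31, M2=-30/31, M3=284/31, M4=0
seg 0: a=-4, c=M0/2=0, d=(M1−M0)/(6·1)=-331/186, b=Δ0−h0·(2M0+M1)/6=2005/186
seg 1: a=5, c=M1/2=-331/62, d=(M2−M1)/(6·2)=301/372, b=Δ1−h1·(2M1+M2)/6=506/93
seg 2: a=1, c=M2/2=-15/31, d=(M3−M2)/(6·1)=157/93, b=Δ2−h2·(2M2+M3)/6=-577/93
seg 3: a=-4, c=M3/2=142/31, d=(M4−M3)/(6·2)=-71/93, b=Δ3−h3·(2M3+M4)/6=-196/93
t_q=1/4 → seg 0, τ=1/4; S=-4+2005/186·τ+0·τ²+-331/186·τ³=-5289/3968

  seg 0: a=-4 b=2005/186 c=0 d=-331/186
  seg 1: a=5 b=506/93 c=-331/62 d=301/372
  seg 2: a=1 b=-577/93 c=-15/31 d=157/93
  seg 3: a=-4 b=-196/93 c=142/31 d=-71/93
S(1/4) = -5289/3968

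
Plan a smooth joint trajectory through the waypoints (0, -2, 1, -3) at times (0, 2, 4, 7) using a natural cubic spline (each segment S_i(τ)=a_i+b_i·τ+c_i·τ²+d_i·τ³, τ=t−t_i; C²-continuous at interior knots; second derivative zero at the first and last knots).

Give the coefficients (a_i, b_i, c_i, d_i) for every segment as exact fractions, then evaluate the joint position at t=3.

Δ: Δ0=-1, Δ1=3/2, Δ2=-4/3
row 1: diag=8, rhs=15; c'=1/4, d'=15/8
row 2: denom=10−2·1/4=19/2; d'=(-17−2·15/8)/(19/2)=-83/38
back: M2=-83/38
back: M1=15/8−1/4·-83/38=46/19
M: M0=0, M1=46/19, M2=-83/38, M3=0
seg 0: a=0, c=M0/2=0, d=(M1−M0)/(6·2)=23/114, b=Δ0−h0·(2M0+M1)/6=-103/57
seg 1: a=-2, c=M1/2=23/19, d=(M2−M1)/(6·2)=-175/456, b=Δ1−h1·(2M1+M2)/6=35/57
seg 2: a=1, c=M2/2=-83/76, d=(M3−M2)/(6·3)=83/684, b=Δ2−h2·(2M2+M3)/6=97/114
t_q=3 → seg 1, τ=1; S=-2+35/57·τ+23/19·τ²+-175/456·τ³=-85/152

  seg 0: a=0 b=-103/57 c=0 d=23/114
  seg 1: a=-2 b=35/57 c=23/19 d=-175/456
  seg 2: a=1 b=97/114 c=-83/76 d=83/684
S(3) = -85/152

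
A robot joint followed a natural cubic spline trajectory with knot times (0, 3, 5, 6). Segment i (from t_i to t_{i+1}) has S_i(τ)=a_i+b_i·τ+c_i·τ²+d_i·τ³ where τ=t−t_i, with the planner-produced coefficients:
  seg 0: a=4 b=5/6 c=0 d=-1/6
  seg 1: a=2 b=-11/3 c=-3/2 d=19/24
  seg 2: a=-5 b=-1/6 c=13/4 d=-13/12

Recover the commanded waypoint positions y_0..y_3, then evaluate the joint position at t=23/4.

y_0 = S_0(0) = a_0 = 4
y_1 = S_1(0) = a_1 = 2
y_2 = S_2(0) = a_2 = -5
y_3 = S_2(1) = -3
t_q=23/4 is in segment 2 (τ=3/4); S_2(τ)=-961/256

y_0=4 y_1=2 y_2=-5 y_3=-3
S(23/4) = -961/256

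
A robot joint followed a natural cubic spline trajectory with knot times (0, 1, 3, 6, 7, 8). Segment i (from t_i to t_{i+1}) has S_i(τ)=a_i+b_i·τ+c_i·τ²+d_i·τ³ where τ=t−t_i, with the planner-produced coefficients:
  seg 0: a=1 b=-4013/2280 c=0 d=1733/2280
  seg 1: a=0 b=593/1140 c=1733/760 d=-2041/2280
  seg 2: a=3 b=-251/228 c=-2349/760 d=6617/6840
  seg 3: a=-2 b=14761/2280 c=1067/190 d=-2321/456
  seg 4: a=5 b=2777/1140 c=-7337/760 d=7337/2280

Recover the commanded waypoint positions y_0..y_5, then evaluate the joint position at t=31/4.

y_0=1 y_1=0 y_2=3 y_3=-2 y_4=5 y_5=1
S(31/4) = 26793/9728

y_0 = S_0(0) = a_0 = 1
y_1 = S_1(0) = a_1 = 0
y_2 = S_2(0) = a_2 = 3
y_3 = S_3(0) = a_3 = -2
y_4 = S_4(0) = a_4 = 5
y_5 = S_4(1) = 1
t_q=31/4 is in segment 4 (τ=3/4); S_4(τ)=26793/9728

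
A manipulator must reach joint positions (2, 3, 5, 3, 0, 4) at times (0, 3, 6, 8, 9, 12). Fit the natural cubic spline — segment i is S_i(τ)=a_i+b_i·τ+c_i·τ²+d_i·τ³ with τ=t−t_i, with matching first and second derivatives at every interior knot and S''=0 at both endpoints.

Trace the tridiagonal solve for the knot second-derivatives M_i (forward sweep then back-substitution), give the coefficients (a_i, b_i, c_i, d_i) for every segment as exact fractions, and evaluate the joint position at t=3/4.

Δ: Δ0=1/3, Δ1=2/3, Δ2=-1, Δ3=-3, Δ4=4/3
row 1: diag=12, rhs=2; c'=1/4, d'=1/6
row 2: denom=10−3·1/4=37/4; d'=(-10−3·1/6)/(37/4)=-42/37
row 3: denom=6−2·8/37=206/37; d'=(-12−2·-42/37)/(206/37)=-180/103
row 4: denom=8−1·37/206=1611/206; d'=(26−1·-180/103)/(1611/206)=5716/1611
back: M4=5716/1611
back: M3=-180/103−37/206·5716/1611=-3842/1611
back: M2=-42/37−8/37·-3842/1611=-998/1611
back: M1=1/6−1/4·-998/1611=518/1611
M: M0=0, M1=518/1611, M2=-998/1611, M3=-3842/1611, M4=5716/1611, M5=0
seg 0: a=2, c=M0/2=0, d=(M1−M0)/(6·3)=259/14499, b=Δ0−h0·(2M0+M1)/6=278/1611
seg 1: a=3, c=M1/2=259/1611, d=(M2−M1)/(6·3)=-758/14499, b=Δ1−h1·(2M1+M2)/6=1055/1611
seg 2: a=5, c=M2/2=-499/1611, d=(M3−M2)/(6·2)=-79/537, b=Δ2−h2·(2M2+M3)/6=335/1611
seg 3: a=3, c=M3/2=-1921/1611, d=(M4−M3)/(6·1)=177/179, b=Δ3−h3·(2M3+M4)/6=-4505/1611
seg 4: a=0, c=M4/2=2858/1611, d=(M5−M4)/(6·3)=-2858/14499, b=Δ4−h4·(2M4+M5)/6=-3568/1611
t_q=3/4 → seg 0, τ=3/4; S=2+278/1611·τ+0·τ²+259/14499·τ³=24481/11456

  seg 0: a=2 b=278/1611 c=0 d=259/14499
  seg 1: a=3 b=1055/1611 c=259/1611 d=-758/14499
  seg 2: a=5 b=335/1611 c=-499/1611 d=-79/537
  seg 3: a=3 b=-4505/1611 c=-1921/1611 d=177/179
  seg 4: a=0 b=-3568/1611 c=2858/1611 d=-2858/14499
S(3/4) = 24481/11456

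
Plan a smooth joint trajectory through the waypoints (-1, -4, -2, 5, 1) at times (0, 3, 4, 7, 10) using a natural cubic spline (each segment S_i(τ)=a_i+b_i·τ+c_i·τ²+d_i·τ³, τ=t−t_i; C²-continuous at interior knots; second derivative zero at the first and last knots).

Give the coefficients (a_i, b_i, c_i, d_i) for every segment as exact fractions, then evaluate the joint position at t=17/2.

Δ: Δ0=-1, Δ1=2, Δ2=7/3, Δ3=-4/3
row 1: diag=8, rhs=18; c'=1/8, d'=9/4
row 2: denom=8−1·1/8=63/8; d'=(2−1·9/4)/(63/8)=-2/63
row 3: denom=12−3·8/21=76/7; d'=(-22−3·-2/63)/(76/7)=-115/57
back: M3=-115/57
back: M2=-2/63−8/21·-115/57=14/19
back: M1=9/4−1/8·14/19=41/19
M: M0=0, M1=41/19, M2=14/19, M3=-115/57, M4=0
seg 0: a=-1, c=M0/2=0, d=(M1−M0)/(6·3)=41/342, b=Δ0−h0·(2M0+M1)/6=-79/38
seg 1: a=-4, c=M1/2=41/38, d=(M2−M1)/(6·1)=-9/38, b=Δ1−h1·(2M1+M2)/6=22/19
seg 2: a=-2, c=M2/2=7/19, d=(M3−M2)/(6·3)=-157/1026, b=Δ2−h2·(2M2+M3)/6=99/38
seg 3: a=5, c=M3/2=-115/114, d=(M4−M3)/(6·3)=115/1026, b=Δ3−h3·(2M3+M4)/6=13/19
t_q=17/2 → seg 3, τ=3/2; S=5+13/19·τ+-115/114·τ²+115/1026·τ³=1257/304

  seg 0: a=-1 b=-79/38 c=0 d=41/342
  seg 1: a=-4 b=22/19 c=41/38 d=-9/38
  seg 2: a=-2 b=99/38 c=7/19 d=-157/1026
  seg 3: a=5 b=13/19 c=-115/114 d=115/1026
S(17/2) = 1257/304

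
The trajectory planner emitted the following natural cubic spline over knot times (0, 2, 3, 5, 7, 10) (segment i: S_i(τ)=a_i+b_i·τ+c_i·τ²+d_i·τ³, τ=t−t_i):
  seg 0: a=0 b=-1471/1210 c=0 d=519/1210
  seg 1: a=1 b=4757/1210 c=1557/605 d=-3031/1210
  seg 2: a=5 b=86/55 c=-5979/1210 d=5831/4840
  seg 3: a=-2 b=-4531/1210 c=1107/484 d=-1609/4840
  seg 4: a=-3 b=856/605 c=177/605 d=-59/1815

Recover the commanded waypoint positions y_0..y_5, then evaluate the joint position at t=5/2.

y_0 = S_0(0) = a_0 = 0
y_1 = S_1(0) = a_1 = 1
y_2 = S_2(0) = a_2 = 5
y_3 = S_3(0) = a_3 = -2
y_4 = S_4(0) = a_4 = -3
y_5 = S_4(3) = 3
t_q=5/2 is in segment 1 (τ=1/2); S_1(τ)=6381/1936

y_0=0 y_1=1 y_2=5 y_3=-2 y_4=-3 y_5=3
S(5/2) = 6381/1936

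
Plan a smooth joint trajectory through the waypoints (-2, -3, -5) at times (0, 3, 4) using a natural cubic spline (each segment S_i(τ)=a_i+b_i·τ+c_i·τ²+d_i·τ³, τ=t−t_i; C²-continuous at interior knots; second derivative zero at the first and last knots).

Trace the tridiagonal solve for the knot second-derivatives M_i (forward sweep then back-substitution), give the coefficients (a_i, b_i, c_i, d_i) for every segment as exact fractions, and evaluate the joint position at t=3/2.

Δ: Δ0=-1/3, Δ1=-2
row 1: diag=8, rhs=-10; c'=1/8, d'=-5/4
back: M1=-5/4
M: M0=0, M1=-5/4, M2=0
seg 0: a=-2, c=M0/2=0, d=(M1−M0)/(6·3)=-5/72, b=Δ0−h0·(2M0+M1)/6=7/24
seg 1: a=-3, c=M1/2=-5/8, d=(M2−M1)/(6·1)=5/24, b=Δ1−h1·(2M1+M2)/6=-19/12
t_q=3/2 → seg 0, τ=3/2; S=-2+7/24·τ+0·τ²+-5/72·τ³=-115/64

  seg 0: a=-2 b=7/24 c=0 d=-5/72
  seg 1: a=-3 b=-19/12 c=-5/8 d=5/24
S(3/2) = -115/64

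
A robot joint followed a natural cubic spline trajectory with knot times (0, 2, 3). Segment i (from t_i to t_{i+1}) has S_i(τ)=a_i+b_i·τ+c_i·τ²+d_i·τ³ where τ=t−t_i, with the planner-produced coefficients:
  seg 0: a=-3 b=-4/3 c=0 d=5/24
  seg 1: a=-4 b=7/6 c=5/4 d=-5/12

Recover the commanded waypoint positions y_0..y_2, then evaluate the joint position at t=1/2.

y_0=-3 y_1=-4 y_2=-2
S(1/2) = -233/64

y_0 = S_0(0) = a_0 = -3
y_1 = S_1(0) = a_1 = -4
y_2 = S_1(1) = -2
t_q=1/2 is in segment 0 (τ=1/2); S_0(τ)=-233/64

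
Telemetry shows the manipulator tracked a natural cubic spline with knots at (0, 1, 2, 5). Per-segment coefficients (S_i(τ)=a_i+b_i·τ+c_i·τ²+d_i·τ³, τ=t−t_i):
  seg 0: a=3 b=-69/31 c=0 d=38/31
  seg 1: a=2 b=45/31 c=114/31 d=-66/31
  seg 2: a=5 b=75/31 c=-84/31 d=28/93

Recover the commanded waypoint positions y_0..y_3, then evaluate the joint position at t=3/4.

y_0 = S_0(0) = a_0 = 3
y_1 = S_1(0) = a_1 = 2
y_2 = S_2(0) = a_2 = 5
y_3 = S_2(3) = -4
t_q=3/4 is in segment 0 (τ=3/4); S_0(τ)=1833/992

y_0=3 y_1=2 y_2=5 y_3=-4
S(3/4) = 1833/992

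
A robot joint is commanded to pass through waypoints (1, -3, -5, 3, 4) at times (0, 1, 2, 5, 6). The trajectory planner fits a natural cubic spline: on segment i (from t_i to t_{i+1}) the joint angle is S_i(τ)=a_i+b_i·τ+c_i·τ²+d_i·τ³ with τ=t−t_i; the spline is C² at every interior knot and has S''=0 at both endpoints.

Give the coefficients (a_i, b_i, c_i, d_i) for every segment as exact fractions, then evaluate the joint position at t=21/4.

Δ: Δ0=-4, Δ1=-2, Δ2=8/3, Δ3=1
row 1: diag=4, rhs=12; c'=1/4, d'=3
row 2: denom=8−1·1/4=31/4; d'=(28−1·3)/(31/4)=100/31
row 3: denom=8−3·12/31=212/31; d'=(-10−3·100/31)/(212/31)=-305/106
back: M3=-305/106
back: M2=100/31−12/31·-305/106=230/53
back: M1=3−1/4·230/53=203/106
M: M0=0, M1=203/106, M2=230/53, M3=-305/106, M4=0
seg 0: a=1, c=M0/2=0, d=(M1−M0)/(6·1)=203/636, b=Δ0−h0·(2M0+M1)/6=-2747/636
seg 1: a=-3, c=M1/2=203/212, d=(M2−M1)/(6·1)=257/636, b=Δ1−h1·(2M1+M2)/6=-1069/318
seg 2: a=-5, c=M2/2=115/53, d=(M3−M2)/(6·3)=-85/212, b=Δ2−h2·(2M2+M3)/6=-149/636
seg 3: a=3, c=M3/2=-305/212, d=(M4−M3)/(6·1)=305/636, b=Δ3−h3·(2M3+M4)/6=623/318
t_q=21/4 → seg 3, τ=1/4; S=3+623/318·τ+-305/212·τ²+305/636·τ³=46231/13568

  seg 0: a=1 b=-2747/636 c=0 d=203/636
  seg 1: a=-3 b=-1069/318 c=203/212 d=257/636
  seg 2: a=-5 b=-149/636 c=115/53 d=-85/212
  seg 3: a=3 b=623/318 c=-305/212 d=305/636
S(21/4) = 46231/13568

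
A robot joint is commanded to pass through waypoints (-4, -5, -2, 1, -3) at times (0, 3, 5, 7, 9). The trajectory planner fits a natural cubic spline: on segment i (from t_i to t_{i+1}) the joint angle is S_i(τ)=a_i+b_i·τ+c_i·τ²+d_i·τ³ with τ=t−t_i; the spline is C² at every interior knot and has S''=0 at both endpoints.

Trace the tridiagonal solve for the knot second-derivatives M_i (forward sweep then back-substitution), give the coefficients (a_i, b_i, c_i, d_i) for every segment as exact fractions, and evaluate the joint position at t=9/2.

Δ: Δ0=-1/3, Δ1=3/2, Δ2=3/2, Δ3=-2
row 1: diag=10, rhs=11; c'=1/5, d'=11/10
row 2: denom=8−2·1/5=38/5; d'=(0−2·11/10)/(38/5)=-11/38
row 3: denom=8−2·5/19=142/19; d'=(-21−2·-11/38)/(142/19)=-194/71
back: M3=-194/71
back: M2=-11/38−5/19·-194/71=61/142
back: M1=11/10−1/5·61/142=72/71
M: M0=0, M1=72/71, M2=61/142, M3=-194/71, M4=0
seg 0: a=-4, c=M0/2=0, d=(M1−M0)/(6·3)=4/71, b=Δ0−h0·(2M0+M1)/6=-179/213
seg 1: a=-5, c=M1/2=36/71, d=(M2−M1)/(6·2)=-83/1704, b=Δ1−h1·(2M1+M2)/6=145/213
seg 2: a=-2, c=M2/2=61/284, d=(M3−M2)/(6·2)=-449/1704, b=Δ2−h2·(2M2+M3)/6=905/426
seg 3: a=1, c=M3/2=-97/71, d=(M4−M3)/(6·2)=97/426, b=Δ3−h3·(2M3+M4)/6=-38/213
t_q=9/2 → seg 1, τ=3/2; S=-5+145/213·τ+36/71·τ²+-83/1704·τ³=-13643/4544

  seg 0: a=-4 b=-179/213 c=0 d=4/71
  seg 1: a=-5 b=145/213 c=36/71 d=-83/1704
  seg 2: a=-2 b=905/426 c=61/284 d=-449/1704
  seg 3: a=1 b=-38/213 c=-97/71 d=97/426
S(9/2) = -13643/4544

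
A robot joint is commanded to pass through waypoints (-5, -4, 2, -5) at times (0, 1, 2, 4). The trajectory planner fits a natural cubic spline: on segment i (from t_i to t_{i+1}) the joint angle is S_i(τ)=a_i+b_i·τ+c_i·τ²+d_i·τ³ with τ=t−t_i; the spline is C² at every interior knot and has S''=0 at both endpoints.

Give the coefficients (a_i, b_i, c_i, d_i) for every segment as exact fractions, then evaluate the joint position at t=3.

Δ: Δ0=1, Δ1=6, Δ2=-7/2
row 1: diag=4, rhs=30; c'=1/4, d'=15/2
row 2: denom=6−1·1/4=23/4; d'=(-57−1·15/2)/(23/4)=-258/23
back: M2=-258/23
back: M1=15/2−1/4·-258/23=237/23
M: M0=0, M1=237/23, M2=-258/23, M3=0
seg 0: a=-5, c=M0/2=0, d=(M1−M0)/(6·1)=79/46, b=Δ0−h0·(2M0+M1)/6=-33/46
seg 1: a=-4, c=M1/2=237/46, d=(M2−M1)/(6·1)=-165/46, b=Δ1−h1·(2M1+M2)/6=102/23
seg 2: a=2, c=M2/2=-129/23, d=(M3−M2)/(6·2)=43/46, b=Δ2−h2·(2M2+M3)/6=183/46
t_q=3 → seg 2, τ=1; S=2+183/46·τ+-129/23·τ²+43/46·τ³=30/23

  seg 0: a=-5 b=-33/46 c=0 d=79/46
  seg 1: a=-4 b=102/23 c=237/46 d=-165/46
  seg 2: a=2 b=183/46 c=-129/23 d=43/46
S(3) = 30/23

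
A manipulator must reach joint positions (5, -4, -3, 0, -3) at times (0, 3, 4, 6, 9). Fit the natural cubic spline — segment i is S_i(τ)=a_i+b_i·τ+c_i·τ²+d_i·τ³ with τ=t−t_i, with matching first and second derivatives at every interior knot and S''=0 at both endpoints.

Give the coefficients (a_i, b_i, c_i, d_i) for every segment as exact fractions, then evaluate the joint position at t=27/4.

  seg 0: a=5 b=-326/73 c=0 d=107/657
  seg 1: a=-4 b=-5/73 c=107/73 d=-29/73
  seg 2: a=-3 b=122/73 c=20/73 d=-105/584
  seg 3: a=0 b=89/146 c=-235/292 d=235/2628
S(27/4) = 789/18688

Δ: Δ0=-3, Δ1=1, Δ2=3/2, Δ3=-1
row 1: diag=8, rhs=24; c'=1/8, d'=3
row 2: denom=6−1·1/8=47/8; d'=(3−1·3)/(47/8)=0
row 3: denom=10−2·16/47=438/47; d'=(-15−2·0)/(438/47)=-235/146
back: M3=-235/146
back: M2=0−16/47·-235/146=40/73
back: M1=3−1/8·40/73=214/73
M: M0=0, M1=214/73, M2=40/73, M3=-235/146, M4=0
seg 0: a=5, c=M0/2=0, d=(M1−M0)/(6·3)=107/657, b=Δ0−h0·(2M0+M1)/6=-326/73
seg 1: a=-4, c=M1/2=107/73, d=(M2−M1)/(6·1)=-29/73, b=Δ1−h1·(2M1+M2)/6=-5/73
seg 2: a=-3, c=M2/2=20/73, d=(M3−M2)/(6·2)=-105/584, b=Δ2−h2·(2M2+M3)/6=122/73
seg 3: a=0, c=M3/2=-235/292, d=(M4−M3)/(6·3)=235/2628, b=Δ3−h3·(2M3+M4)/6=89/146
t_q=27/4 → seg 3, τ=3/4; S=0+89/146·τ+-235/292·τ²+235/2628·τ³=789/18688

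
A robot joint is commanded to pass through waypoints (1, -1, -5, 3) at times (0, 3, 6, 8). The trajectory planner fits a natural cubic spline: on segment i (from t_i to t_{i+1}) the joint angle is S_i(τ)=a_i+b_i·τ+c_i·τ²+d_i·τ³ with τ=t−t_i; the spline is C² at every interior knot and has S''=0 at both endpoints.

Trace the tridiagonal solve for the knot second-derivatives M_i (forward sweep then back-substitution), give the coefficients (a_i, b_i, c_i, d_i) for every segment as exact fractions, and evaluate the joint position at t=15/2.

  seg 0: a=1 b=-2/37 c=0 d=-68/999
  seg 1: a=-1 b=-70/37 c=-68/111 d=266/999
  seg 2: a=-5 b=60/37 c=66/37 d=-11/37
S(15/2) = 131/296

Δ: Δ0=-2/3, Δ1=-4/3, Δ2=4
row 1: diag=12, rhs=-4; c'=1/4, d'=-1/3
row 2: denom=10−3·1/4=37/4; d'=(32−3·-1/3)/(37/4)=132/37
back: M2=132/37
back: M1=-1/3−1/4·132/37=-136/111
M: M0=0, M1=-136/111, M2=132/37, M3=0
seg 0: a=1, c=M0/2=0, d=(M1−M0)/(6·3)=-68/999, b=Δ0−h0·(2M0+M1)/6=-2/37
seg 1: a=-1, c=M1/2=-68/111, d=(M2−M1)/(6·3)=266/999, b=Δ1−h1·(2M1+M2)/6=-70/37
seg 2: a=-5, c=M2/2=66/37, d=(M3−M2)/(6·2)=-11/37, b=Δ2−h2·(2M2+M3)/6=60/37
t_q=15/2 → seg 2, τ=3/2; S=-5+60/37·τ+66/37·τ²+-11/37·τ³=131/296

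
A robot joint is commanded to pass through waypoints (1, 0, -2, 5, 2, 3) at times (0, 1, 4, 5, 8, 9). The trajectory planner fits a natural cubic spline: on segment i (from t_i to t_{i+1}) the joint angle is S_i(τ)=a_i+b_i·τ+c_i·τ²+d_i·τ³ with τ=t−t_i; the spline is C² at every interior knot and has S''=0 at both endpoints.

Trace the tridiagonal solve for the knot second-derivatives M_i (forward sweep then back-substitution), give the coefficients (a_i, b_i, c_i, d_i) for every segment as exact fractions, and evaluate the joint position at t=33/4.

Δ: Δ0=-1, Δ1=-2/3, Δ2=7, Δ3=-1, Δ4=1
row 1: diag=8, rhs=2; c'=3/8, d'=1/4
row 2: denom=8−3·3/8=55/8; d'=(46−3·1/4)/(55/8)=362/55
row 3: denom=8−1·8/55=432/55; d'=(-48−1·362/55)/(432/55)=-1501/216
row 4: denom=8−3·55/144=329/48; d'=(12−3·-1501/216)/(329/48)=4730/987
back: M4=4730/987
back: M3=-1501/216−55/144·4730/987=-25996/2961
back: M2=362/55−8/55·-25996/2961=23270/2961
back: M1=1/4−3/8·23270/2961=-2662/987
M: M0=0, M1=-2662/987, M2=23270/2961, M3=-25996/2961, M4=4730/987, M5=0
seg 0: a=1, c=M0/2=0, d=(M1−M0)/(6·1)=-1331/2961, b=Δ0−h0·(2M0+M1)/6=-1630/2961
seg 1: a=0, c=M1/2=-1331/987, d=(M2−M1)/(6·3)=15628/26649, b=Δ1−h1·(2M1+M2)/6=-5623/2961
seg 2: a=-2, c=M2/2=11635/2961, d=(M3−M2)/(6·1)=-391/141, b=Δ2−h2·(2M2+M3)/6=17303/2961
seg 3: a=5, c=M3/2=-12998/2961, d=(M4−M3)/(6·3)=20093/26649, b=Δ3−h3·(2M3+M4)/6=15940/2961
seg 4: a=2, c=M4/2=2365/987, d=(M5−M4)/(6·1)=-2365/2961, b=Δ4−h4·(2M4+M5)/6=-1769/2961
t_q=33/4 → seg 4, τ=1/4; S=2+-1769/2961·τ+2365/987·τ²+-2365/2961·τ³=17939/9024

  seg 0: a=1 b=-1630/2961 c=0 d=-1331/2961
  seg 1: a=0 b=-5623/2961 c=-1331/987 d=15628/26649
  seg 2: a=-2 b=17303/2961 c=11635/2961 d=-391/141
  seg 3: a=5 b=15940/2961 c=-12998/2961 d=20093/26649
  seg 4: a=2 b=-1769/2961 c=2365/987 d=-2365/2961
S(33/4) = 17939/9024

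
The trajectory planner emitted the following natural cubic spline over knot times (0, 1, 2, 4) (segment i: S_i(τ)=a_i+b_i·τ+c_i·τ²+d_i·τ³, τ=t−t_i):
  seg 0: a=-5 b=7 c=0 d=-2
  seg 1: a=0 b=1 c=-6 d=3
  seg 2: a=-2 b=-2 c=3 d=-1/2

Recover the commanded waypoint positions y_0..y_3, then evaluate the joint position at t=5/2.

y_0=-5 y_1=0 y_2=-2 y_3=2
S(5/2) = -37/16

y_0 = S_0(0) = a_0 = -5
y_1 = S_1(0) = a_1 = 0
y_2 = S_2(0) = a_2 = -2
y_3 = S_2(2) = 2
t_q=5/2 is in segment 2 (τ=1/2); S_2(τ)=-37/16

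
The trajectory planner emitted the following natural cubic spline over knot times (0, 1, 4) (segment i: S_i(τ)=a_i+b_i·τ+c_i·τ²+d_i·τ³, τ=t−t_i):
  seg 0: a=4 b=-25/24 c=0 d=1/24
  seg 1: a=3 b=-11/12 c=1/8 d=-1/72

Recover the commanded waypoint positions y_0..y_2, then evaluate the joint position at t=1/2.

y_0=4 y_1=3 y_2=1
S(1/2) = 223/64

y_0 = S_0(0) = a_0 = 4
y_1 = S_1(0) = a_1 = 3
y_2 = S_1(3) = 1
t_q=1/2 is in segment 0 (τ=1/2); S_0(τ)=223/64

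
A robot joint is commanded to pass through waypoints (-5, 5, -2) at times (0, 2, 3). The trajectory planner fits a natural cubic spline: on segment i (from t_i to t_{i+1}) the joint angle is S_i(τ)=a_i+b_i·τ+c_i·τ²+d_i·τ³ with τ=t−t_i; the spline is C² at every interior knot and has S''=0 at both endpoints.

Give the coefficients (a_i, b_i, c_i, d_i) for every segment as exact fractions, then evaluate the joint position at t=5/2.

  seg 0: a=-5 b=9 c=0 d=-1
  seg 1: a=5 b=-3 c=-6 d=2
S(5/2) = 9/4

Δ: Δ0=5, Δ1=-7
row 1: diag=6, rhs=-72; c'=1/6, d'=-12
back: M1=-12
M: M0=0, M1=-12, M2=0
seg 0: a=-5, c=M0/2=0, d=(M1−M0)/(6·2)=-1, b=Δ0−h0·(2M0+M1)/6=9
seg 1: a=5, c=M1/2=-6, d=(M2−M1)/(6·1)=2, b=Δ1−h1·(2M1+M2)/6=-3
t_q=5/2 → seg 1, τ=1/2; S=5+-3·τ+-6·τ²+2·τ³=9/4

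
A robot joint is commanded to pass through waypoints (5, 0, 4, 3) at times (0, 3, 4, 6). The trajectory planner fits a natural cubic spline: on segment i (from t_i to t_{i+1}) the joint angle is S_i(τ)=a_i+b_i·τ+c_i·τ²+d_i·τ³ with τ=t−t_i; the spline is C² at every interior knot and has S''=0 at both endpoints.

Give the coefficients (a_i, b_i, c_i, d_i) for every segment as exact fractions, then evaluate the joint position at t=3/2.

Δ: Δ0=-5/3, Δ1=4, Δ2=-1/2
row 1: diag=8, rhs=34; c'=1/8, d'=17/4
row 2: denom=6−1·1/8=47/8; d'=(-27−1·17/4)/(47/8)=-250/47
back: M2=-250/47
back: M1=17/4−1/8·-250/47=231/47
M: M0=0, M1=231/47, M2=-250/47, M3=0
seg 0: a=5, c=M0/2=0, d=(M1−M0)/(6·3)=77/282, b=Δ0−h0·(2M0+M1)/6=-1163/282
seg 1: a=0, c=M1/2=231/94, d=(M2−M1)/(6·1)=-481/282, b=Δ1−h1·(2M1+M2)/6=458/141
seg 2: a=4, c=M2/2=-125/47, d=(M3−M2)/(6·2)=125/282, b=Δ2−h2·(2M2+M3)/6=859/282
t_q=3/2 → seg 0, τ=3/2; S=5+-1163/282·τ+0·τ²+77/282·τ³=-199/752

  seg 0: a=5 b=-1163/282 c=0 d=77/282
  seg 1: a=0 b=458/141 c=231/94 d=-481/282
  seg 2: a=4 b=859/282 c=-125/47 d=125/282
S(3/2) = -199/752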